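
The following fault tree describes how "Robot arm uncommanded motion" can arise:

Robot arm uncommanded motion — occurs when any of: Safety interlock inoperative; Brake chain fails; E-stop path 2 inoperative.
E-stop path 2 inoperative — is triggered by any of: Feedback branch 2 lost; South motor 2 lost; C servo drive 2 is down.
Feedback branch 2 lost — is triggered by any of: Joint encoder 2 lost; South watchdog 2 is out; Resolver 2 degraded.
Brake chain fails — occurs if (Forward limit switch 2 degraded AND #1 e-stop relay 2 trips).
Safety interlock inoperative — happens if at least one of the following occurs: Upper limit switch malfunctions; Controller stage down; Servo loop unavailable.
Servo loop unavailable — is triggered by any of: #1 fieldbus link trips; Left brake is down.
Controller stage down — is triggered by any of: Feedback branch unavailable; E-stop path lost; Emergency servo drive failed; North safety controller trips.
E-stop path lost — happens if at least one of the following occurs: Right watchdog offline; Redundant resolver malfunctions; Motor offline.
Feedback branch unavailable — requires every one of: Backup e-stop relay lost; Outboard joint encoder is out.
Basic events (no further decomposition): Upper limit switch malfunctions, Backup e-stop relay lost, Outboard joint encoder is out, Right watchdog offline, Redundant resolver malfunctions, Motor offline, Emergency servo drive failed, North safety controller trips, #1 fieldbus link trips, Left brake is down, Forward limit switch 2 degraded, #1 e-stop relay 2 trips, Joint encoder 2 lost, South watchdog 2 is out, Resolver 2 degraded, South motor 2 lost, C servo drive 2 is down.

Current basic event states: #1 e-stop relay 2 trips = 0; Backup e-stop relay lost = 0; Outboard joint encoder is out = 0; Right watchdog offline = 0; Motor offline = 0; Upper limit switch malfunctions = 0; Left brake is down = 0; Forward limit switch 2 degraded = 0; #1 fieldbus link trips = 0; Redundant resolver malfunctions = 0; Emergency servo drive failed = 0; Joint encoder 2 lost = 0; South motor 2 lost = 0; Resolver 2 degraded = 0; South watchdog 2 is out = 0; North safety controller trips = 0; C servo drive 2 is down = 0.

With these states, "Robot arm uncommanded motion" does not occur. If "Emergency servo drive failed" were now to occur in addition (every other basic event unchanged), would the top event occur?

Yes

Counterfactual: set "Emergency servo drive failed" to occurred.
Feedback branch unavailable [AND]: Backup e-stop relay lost=not, Outboard joint encoder is out=not → not all inputs occur → does not occur.
E-stop path lost [OR]: Right watchdog offline=not, Redundant resolver malfunctions=not, Motor offline=not → no input occurs → does not occur.
Controller stage down [OR]: Feedback branch unavailable=not, E-stop path lost=not, Emergency servo drive failed=occurs, North safety controller trips=not → at least one input occurs → occurs.
Servo loop unavailable [OR]: #1 fieldbus link trips=not, Left brake is down=not → no input occurs → does not occur.
Safety interlock inoperative [OR]: Upper limit switch malfunctions=not, Controller stage down=occurs, Servo loop unavailable=not → at least one input occurs → occurs.
Brake chain fails [AND]: Forward limit switch 2 degraded=not, #1 e-stop relay 2 trips=not → not all inputs occur → does not occur.
Feedback branch 2 lost [OR]: Joint encoder 2 lost=not, South watchdog 2 is out=not, Resolver 2 degraded=not → no input occurs → does not occur.
E-stop path 2 inoperative [OR]: Feedback branch 2 lost=not, South motor 2 lost=not, C servo drive 2 is down=not → no input occurs → does not occur.
Robot arm uncommanded motion [OR]: Safety interlock inoperative=occurs, Brake chain fails=not, E-stop path 2 inoperative=not → at least one input occurs → occurs.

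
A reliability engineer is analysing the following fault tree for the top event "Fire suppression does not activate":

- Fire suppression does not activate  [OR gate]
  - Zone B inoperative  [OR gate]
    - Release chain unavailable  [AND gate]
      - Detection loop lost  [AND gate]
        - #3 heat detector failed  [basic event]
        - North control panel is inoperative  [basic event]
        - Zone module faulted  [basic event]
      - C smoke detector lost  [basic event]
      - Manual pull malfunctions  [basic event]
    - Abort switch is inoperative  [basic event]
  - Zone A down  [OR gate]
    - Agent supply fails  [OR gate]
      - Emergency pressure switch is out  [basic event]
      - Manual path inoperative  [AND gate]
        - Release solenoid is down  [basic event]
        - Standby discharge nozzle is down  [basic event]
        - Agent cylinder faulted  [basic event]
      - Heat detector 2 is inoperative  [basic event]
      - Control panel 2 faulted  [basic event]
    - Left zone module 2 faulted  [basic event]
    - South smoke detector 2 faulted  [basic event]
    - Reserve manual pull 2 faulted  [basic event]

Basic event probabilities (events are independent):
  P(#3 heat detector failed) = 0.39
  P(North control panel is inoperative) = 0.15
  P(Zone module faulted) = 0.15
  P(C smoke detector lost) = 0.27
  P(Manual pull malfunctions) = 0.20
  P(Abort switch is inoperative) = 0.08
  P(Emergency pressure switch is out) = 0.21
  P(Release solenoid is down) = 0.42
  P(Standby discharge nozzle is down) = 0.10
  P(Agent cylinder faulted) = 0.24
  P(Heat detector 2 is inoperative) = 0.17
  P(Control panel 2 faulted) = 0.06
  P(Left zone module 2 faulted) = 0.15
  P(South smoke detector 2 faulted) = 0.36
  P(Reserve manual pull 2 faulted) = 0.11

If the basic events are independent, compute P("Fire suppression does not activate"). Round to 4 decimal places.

P(Detection loop lost) [AND] = 0.39 × 0.15 × 0.15 = 0.008775
P(Release chain unavailable) [AND] = 0.008775 × 0.27 × 0.20 = 0.000474
P(Zone B inoperative) [OR] = 1 − (1−0.000474) × (1−0.08) = 0.080436
P(Manual path inoperative) [AND] = 0.42 × 0.10 × 0.24 = 0.010080
P(Agent supply fails) [OR] = 1 − (1−0.21) × (1−0.010080) × (1−0.17) × (1−0.06) = 0.389855
P(Zone A down) [OR] = 1 − (1−0.389855) × (1−0.15) × (1−0.36) × (1−0.11) = 0.704592
P(Fire suppression does not activate) [OR] = 1 − (1−0.080436) × (1−0.704592) = 0.728353
Rounded to 4 decimal places: P(Fire suppression does not activate) ≈ 0.7284.

0.7284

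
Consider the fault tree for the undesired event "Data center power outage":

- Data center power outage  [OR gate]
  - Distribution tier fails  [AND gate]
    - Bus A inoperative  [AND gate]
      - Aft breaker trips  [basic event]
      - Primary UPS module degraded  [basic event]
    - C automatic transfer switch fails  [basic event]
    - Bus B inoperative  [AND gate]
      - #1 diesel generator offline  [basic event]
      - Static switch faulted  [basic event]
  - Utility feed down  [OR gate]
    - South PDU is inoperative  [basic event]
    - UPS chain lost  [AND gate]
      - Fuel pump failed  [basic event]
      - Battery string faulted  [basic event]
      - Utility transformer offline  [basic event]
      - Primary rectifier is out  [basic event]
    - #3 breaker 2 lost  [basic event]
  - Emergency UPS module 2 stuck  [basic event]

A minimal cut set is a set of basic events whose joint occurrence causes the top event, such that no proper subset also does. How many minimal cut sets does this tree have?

5

Bus A inoperative [AND]: one cut set from each child combined → 1 × 1 = 1 cut set(s).
Bus B inoperative [AND]: one cut set from each child combined → 1 × 1 = 1 cut set(s).
Distribution tier fails [AND]: one cut set from each child combined → 1 × 1 × 1 = 1 cut set(s).
UPS chain lost [AND]: one cut set from each child combined → 1 × 1 × 1 × 1 = 1 cut set(s).
Utility feed down [OR]: union of children's cut sets → 3 cut set(s).
Data center power outage [OR]: union of children's cut sets → 5 cut set(s).
Minimal cut sets: {#1 diesel generator offline, Aft breaker trips, C automatic transfer switch fails, Primary UPS module degraded, Static switch faulted}; {South PDU is inoperative}; {Battery string faulted, Fuel pump failed, Primary rectifier is out, Utility transformer offline}; {#3 breaker 2 lost}; {Emergency UPS module 2 stuck}.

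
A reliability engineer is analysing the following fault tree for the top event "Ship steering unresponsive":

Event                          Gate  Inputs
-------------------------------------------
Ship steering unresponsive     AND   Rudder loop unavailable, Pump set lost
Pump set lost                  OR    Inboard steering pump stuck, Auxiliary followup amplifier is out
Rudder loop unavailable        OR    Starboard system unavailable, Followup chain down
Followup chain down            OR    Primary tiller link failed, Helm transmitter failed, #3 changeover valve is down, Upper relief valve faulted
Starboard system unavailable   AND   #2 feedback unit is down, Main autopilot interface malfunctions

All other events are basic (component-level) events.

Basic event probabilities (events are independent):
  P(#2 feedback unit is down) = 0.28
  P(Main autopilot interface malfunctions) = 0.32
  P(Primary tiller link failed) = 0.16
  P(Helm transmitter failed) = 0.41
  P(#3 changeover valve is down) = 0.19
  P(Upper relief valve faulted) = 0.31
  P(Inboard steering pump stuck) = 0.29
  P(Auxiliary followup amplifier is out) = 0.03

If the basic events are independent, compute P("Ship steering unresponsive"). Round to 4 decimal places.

0.2328

P(Starboard system unavailable) [AND] = 0.28 × 0.32 = 0.089600
P(Followup chain down) [OR] = 1 − (1−0.16) × (1−0.41) × (1−0.19) × (1−0.31) = 0.723009
P(Rudder loop unavailable) [OR] = 1 − (1−0.089600) × (1−0.723009) = 0.747827
P(Pump set lost) [OR] = 1 − (1−0.29) × (1−0.03) = 0.311300
P(Ship steering unresponsive) [AND] = 0.747827 × 0.311300 = 0.232799
Rounded to 4 decimal places: P(Ship steering unresponsive) ≈ 0.2328.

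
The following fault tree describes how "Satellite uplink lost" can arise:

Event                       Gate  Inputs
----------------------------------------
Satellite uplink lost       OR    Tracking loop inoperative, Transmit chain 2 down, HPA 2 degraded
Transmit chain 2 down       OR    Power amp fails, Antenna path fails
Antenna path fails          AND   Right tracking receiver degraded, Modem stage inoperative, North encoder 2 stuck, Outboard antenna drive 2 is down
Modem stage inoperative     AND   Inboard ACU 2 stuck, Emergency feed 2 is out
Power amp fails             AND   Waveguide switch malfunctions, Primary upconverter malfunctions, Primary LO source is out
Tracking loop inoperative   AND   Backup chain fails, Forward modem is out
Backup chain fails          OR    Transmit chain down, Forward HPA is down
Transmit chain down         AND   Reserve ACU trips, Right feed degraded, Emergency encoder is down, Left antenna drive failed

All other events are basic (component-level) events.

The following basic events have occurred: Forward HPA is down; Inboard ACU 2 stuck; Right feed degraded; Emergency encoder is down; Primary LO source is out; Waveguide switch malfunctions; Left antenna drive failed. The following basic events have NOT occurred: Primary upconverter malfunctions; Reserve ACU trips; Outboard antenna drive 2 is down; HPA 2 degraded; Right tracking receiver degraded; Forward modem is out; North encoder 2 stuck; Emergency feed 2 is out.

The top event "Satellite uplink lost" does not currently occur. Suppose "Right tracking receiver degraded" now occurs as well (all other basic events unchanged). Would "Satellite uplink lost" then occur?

Counterfactual: set "Right tracking receiver degraded" to occurred.
Transmit chain down [AND]: Reserve ACU trips=not, Right feed degraded=occurs, Emergency encoder is down=occurs, Left antenna drive failed=occurs → not all inputs occur → does not occur.
Backup chain fails [OR]: Transmit chain down=not, Forward HPA is down=occurs → at least one input occurs → occurs.
Tracking loop inoperative [AND]: Backup chain fails=occurs, Forward modem is out=not → not all inputs occur → does not occur.
Power amp fails [AND]: Waveguide switch malfunctions=occurs, Primary upconverter malfunctions=not, Primary LO source is out=occurs → not all inputs occur → does not occur.
Modem stage inoperative [AND]: Inboard ACU 2 stuck=occurs, Emergency feed 2 is out=not → not all inputs occur → does not occur.
Antenna path fails [AND]: Right tracking receiver degraded=occurs, Modem stage inoperative=not, North encoder 2 stuck=not, Outboard antenna drive 2 is down=not → not all inputs occur → does not occur.
Transmit chain 2 down [OR]: Power amp fails=not, Antenna path fails=not → no input occurs → does not occur.
Satellite uplink lost [OR]: Tracking loop inoperative=not, Transmit chain 2 down=not, HPA 2 degraded=not → no input occurs → does not occur.

No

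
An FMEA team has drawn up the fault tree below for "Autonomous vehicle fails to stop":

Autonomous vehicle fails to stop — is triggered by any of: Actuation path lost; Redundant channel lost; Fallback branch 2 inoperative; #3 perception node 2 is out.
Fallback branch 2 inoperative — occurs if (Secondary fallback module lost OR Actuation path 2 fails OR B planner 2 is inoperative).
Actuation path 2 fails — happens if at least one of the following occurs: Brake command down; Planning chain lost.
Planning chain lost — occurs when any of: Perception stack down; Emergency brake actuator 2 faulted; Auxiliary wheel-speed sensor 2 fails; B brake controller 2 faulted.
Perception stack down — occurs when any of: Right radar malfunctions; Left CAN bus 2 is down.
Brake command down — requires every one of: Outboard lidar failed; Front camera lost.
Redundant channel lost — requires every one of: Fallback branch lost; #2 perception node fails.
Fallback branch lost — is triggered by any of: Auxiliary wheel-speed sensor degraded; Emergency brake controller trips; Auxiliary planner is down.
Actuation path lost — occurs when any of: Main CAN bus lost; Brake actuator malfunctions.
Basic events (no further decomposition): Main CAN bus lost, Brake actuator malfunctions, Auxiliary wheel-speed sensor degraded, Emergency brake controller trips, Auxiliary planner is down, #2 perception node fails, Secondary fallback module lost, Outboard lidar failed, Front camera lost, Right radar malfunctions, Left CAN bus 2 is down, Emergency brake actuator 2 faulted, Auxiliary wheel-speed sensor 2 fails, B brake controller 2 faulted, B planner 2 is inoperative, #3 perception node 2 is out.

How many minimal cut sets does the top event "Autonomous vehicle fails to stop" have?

14

Actuation path lost [OR]: union of children's cut sets → 2 cut set(s).
Fallback branch lost [OR]: union of children's cut sets → 3 cut set(s).
Redundant channel lost [AND]: one cut set from each child combined → 3 × 1 = 3 cut set(s).
Brake command down [AND]: one cut set from each child combined → 1 × 1 = 1 cut set(s).
Perception stack down [OR]: union of children's cut sets → 2 cut set(s).
Planning chain lost [OR]: union of children's cut sets → 5 cut set(s).
Actuation path 2 fails [OR]: union of children's cut sets → 6 cut set(s).
Fallback branch 2 inoperative [OR]: union of children's cut sets → 8 cut set(s).
Autonomous vehicle fails to stop [OR]: union of children's cut sets → 14 cut set(s).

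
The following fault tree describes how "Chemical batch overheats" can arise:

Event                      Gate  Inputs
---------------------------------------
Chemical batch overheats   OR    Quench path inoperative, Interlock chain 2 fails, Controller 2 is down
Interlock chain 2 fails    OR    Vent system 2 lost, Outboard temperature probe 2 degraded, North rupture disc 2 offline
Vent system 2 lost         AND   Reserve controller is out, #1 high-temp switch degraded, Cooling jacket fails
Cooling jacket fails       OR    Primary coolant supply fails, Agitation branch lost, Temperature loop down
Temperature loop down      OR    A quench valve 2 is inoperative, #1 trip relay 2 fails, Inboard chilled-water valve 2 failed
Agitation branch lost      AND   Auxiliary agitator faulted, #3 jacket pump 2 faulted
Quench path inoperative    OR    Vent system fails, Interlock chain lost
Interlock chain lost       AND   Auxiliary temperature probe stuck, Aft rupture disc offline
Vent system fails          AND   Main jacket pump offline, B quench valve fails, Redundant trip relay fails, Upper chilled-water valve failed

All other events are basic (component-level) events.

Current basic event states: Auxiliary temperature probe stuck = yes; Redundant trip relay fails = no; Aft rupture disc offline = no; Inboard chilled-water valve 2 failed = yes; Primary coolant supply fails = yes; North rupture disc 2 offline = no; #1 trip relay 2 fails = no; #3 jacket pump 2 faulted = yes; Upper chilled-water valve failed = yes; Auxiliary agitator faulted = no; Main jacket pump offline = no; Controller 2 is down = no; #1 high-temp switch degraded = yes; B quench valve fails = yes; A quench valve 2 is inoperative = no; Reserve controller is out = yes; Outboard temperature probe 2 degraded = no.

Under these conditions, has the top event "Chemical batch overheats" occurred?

Yes

Vent system fails [AND]: Main jacket pump offline=not, B quench valve fails=occurs, Redundant trip relay fails=not, Upper chilled-water valve failed=occurs → not all inputs occur → does not occur.
Interlock chain lost [AND]: Auxiliary temperature probe stuck=occurs, Aft rupture disc offline=not → not all inputs occur → does not occur.
Quench path inoperative [OR]: Vent system fails=not, Interlock chain lost=not → no input occurs → does not occur.
Agitation branch lost [AND]: Auxiliary agitator faulted=not, #3 jacket pump 2 faulted=occurs → not all inputs occur → does not occur.
Temperature loop down [OR]: A quench valve 2 is inoperative=not, #1 trip relay 2 fails=not, Inboard chilled-water valve 2 failed=occurs → at least one input occurs → occurs.
Cooling jacket fails [OR]: Primary coolant supply fails=occurs, Agitation branch lost=not, Temperature loop down=occurs → at least one input occurs → occurs.
Vent system 2 lost [AND]: Reserve controller is out=occurs, #1 high-temp switch degraded=occurs, Cooling jacket fails=occurs → all inputs occur → occurs.
Interlock chain 2 fails [OR]: Vent system 2 lost=occurs, Outboard temperature probe 2 degraded=not, North rupture disc 2 offline=not → at least one input occurs → occurs.
Chemical batch overheats [OR]: Quench path inoperative=not, Interlock chain 2 fails=occurs, Controller 2 is down=not → at least one input occurs → occurs.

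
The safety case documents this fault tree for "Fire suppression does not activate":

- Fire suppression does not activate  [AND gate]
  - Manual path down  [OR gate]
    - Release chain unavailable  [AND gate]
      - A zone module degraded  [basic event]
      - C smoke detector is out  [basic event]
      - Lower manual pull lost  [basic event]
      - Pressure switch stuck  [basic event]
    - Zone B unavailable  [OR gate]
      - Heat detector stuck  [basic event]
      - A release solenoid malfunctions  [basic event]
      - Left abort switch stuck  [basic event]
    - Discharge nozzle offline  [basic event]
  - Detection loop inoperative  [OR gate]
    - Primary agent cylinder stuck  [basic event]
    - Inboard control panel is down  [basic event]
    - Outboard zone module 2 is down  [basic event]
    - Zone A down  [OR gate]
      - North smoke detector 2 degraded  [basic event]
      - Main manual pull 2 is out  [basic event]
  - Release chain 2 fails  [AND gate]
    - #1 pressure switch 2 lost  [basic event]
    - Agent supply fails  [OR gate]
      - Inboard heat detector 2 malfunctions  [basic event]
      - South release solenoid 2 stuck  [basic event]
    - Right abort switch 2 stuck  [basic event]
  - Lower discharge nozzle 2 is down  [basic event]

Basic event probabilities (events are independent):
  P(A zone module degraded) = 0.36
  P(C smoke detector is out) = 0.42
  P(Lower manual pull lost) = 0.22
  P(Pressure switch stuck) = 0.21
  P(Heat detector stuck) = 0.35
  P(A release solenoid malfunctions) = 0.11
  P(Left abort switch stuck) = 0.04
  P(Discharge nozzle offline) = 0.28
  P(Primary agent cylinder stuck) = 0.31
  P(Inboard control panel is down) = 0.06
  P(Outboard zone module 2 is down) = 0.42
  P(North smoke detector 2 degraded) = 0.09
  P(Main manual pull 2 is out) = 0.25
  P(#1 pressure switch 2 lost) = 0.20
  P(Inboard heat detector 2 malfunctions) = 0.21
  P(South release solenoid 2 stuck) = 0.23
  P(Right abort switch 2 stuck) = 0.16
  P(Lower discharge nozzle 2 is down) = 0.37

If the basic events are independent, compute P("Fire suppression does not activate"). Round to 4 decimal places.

0.0021

P(Release chain unavailable) [AND] = 0.36 × 0.42 × 0.22 × 0.21 = 0.006985
P(Zone B unavailable) [OR] = 1 − (1−0.35) × (1−0.11) × (1−0.04) = 0.444640
P(Manual path down) [OR] = 1 − (1−0.006985) × (1−0.444640) × (1−0.28) = 0.602934
P(Zone A down) [OR] = 1 − (1−0.09) × (1−0.25) = 0.317500
P(Detection loop inoperative) [OR] = 1 − (1−0.31) × (1−0.06) × (1−0.42) × (1−0.317500) = 0.743252
P(Agent supply fails) [OR] = 1 − (1−0.21) × (1−0.23) = 0.391700
P(Release chain 2 fails) [AND] = 0.20 × 0.391700 × 0.16 = 0.012534
P(Fire suppression does not activate) [AND] = 0.602934 × 0.743252 × 0.012534 × 0.37 = 0.002078
Rounded to 4 decimal places: P(Fire suppression does not activate) ≈ 0.0021.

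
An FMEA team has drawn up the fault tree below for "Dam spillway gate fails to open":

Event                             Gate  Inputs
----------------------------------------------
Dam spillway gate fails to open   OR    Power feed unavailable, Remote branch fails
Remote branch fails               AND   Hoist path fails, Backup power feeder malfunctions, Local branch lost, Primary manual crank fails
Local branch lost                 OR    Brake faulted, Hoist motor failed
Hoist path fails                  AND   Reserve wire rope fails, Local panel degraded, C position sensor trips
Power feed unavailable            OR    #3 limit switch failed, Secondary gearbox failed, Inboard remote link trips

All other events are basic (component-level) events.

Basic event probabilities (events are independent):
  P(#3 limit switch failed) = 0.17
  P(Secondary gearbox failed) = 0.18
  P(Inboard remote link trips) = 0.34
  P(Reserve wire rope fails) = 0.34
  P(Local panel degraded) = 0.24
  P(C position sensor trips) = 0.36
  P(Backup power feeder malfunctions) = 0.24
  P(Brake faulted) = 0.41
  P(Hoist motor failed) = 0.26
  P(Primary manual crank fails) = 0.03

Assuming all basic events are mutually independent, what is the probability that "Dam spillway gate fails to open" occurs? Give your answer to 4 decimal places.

0.5509

P(Power feed unavailable) [OR] = 1 − (1−0.17) × (1−0.18) × (1−0.34) = 0.550804
P(Hoist path fails) [AND] = 0.34 × 0.24 × 0.36 = 0.029376
P(Local branch lost) [OR] = 1 − (1−0.41) × (1−0.26) = 0.563400
P(Remote branch fails) [AND] = 0.029376 × 0.24 × 0.563400 × 0.03 = 0.000119
P(Dam spillway gate fails to open) [OR] = 1 − (1−0.550804) × (1−0.000119) = 0.550857
Rounded to 4 decimal places: P(Dam spillway gate fails to open) ≈ 0.5509.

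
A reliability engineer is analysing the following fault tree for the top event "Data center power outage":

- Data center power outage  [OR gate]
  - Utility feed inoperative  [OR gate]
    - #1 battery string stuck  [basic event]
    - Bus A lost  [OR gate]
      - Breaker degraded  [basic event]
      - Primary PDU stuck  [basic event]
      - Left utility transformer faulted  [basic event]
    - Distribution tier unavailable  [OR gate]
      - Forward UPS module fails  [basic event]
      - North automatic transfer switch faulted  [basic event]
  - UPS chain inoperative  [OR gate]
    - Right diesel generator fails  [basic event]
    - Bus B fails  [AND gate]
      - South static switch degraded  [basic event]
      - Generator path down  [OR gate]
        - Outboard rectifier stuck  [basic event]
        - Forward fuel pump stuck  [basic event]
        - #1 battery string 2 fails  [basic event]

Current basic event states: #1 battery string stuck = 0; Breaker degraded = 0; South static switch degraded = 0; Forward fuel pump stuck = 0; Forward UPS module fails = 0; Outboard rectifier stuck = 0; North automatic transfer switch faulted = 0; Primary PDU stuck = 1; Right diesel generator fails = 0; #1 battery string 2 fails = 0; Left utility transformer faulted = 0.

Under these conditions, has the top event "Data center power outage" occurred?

Yes

Bus A lost [OR]: Breaker degraded=not, Primary PDU stuck=occurs, Left utility transformer faulted=not → at least one input occurs → occurs.
Distribution tier unavailable [OR]: Forward UPS module fails=not, North automatic transfer switch faulted=not → no input occurs → does not occur.
Utility feed inoperative [OR]: #1 battery string stuck=not, Bus A lost=occurs, Distribution tier unavailable=not → at least one input occurs → occurs.
Generator path down [OR]: Outboard rectifier stuck=not, Forward fuel pump stuck=not, #1 battery string 2 fails=not → no input occurs → does not occur.
Bus B fails [AND]: South static switch degraded=not, Generator path down=not → not all inputs occur → does not occur.
UPS chain inoperative [OR]: Right diesel generator fails=not, Bus B fails=not → no input occurs → does not occur.
Data center power outage [OR]: Utility feed inoperative=occurs, UPS chain inoperative=not → at least one input occurs → occurs.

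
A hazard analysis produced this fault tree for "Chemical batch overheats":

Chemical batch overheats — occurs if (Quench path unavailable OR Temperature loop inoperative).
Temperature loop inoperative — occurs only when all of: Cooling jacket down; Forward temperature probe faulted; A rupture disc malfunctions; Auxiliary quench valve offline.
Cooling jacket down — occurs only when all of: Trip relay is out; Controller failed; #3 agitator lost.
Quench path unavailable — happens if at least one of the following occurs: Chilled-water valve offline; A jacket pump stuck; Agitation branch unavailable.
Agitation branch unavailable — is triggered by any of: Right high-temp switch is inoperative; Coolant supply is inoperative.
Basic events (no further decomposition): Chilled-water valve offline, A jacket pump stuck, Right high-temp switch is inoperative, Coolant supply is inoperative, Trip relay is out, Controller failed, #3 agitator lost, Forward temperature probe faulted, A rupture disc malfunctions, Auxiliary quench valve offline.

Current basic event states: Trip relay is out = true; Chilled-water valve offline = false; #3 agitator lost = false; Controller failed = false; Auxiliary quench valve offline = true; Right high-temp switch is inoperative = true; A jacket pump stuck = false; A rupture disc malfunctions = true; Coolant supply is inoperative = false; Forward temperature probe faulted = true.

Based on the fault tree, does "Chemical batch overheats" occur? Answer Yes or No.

Yes

Agitation branch unavailable [OR]: Right high-temp switch is inoperative=occurs, Coolant supply is inoperative=not → at least one input occurs → occurs.
Quench path unavailable [OR]: Chilled-water valve offline=not, A jacket pump stuck=not, Agitation branch unavailable=occurs → at least one input occurs → occurs.
Cooling jacket down [AND]: Trip relay is out=occurs, Controller failed=not, #3 agitator lost=not → not all inputs occur → does not occur.
Temperature loop inoperative [AND]: Cooling jacket down=not, Forward temperature probe faulted=occurs, A rupture disc malfunctions=occurs, Auxiliary quench valve offline=occurs → not all inputs occur → does not occur.
Chemical batch overheats [OR]: Quench path unavailable=occurs, Temperature loop inoperative=not → at least one input occurs → occurs.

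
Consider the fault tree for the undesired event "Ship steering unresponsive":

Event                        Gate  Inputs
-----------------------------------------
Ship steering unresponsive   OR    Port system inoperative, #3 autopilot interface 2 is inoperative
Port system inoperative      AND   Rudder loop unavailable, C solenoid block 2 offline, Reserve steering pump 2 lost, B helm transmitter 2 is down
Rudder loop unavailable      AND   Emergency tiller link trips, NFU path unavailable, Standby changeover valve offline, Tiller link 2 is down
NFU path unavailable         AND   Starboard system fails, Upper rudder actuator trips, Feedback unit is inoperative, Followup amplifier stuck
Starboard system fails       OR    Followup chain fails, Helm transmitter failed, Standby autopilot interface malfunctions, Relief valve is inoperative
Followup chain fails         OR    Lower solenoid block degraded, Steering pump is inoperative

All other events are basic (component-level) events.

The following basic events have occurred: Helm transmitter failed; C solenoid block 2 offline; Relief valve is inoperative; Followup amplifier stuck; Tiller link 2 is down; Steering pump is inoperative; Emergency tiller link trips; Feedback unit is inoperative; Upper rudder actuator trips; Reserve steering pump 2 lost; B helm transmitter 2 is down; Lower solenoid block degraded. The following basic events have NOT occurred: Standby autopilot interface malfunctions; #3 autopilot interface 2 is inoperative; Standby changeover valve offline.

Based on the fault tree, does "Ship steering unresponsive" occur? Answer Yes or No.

No

Followup chain fails [OR]: Lower solenoid block degraded=occurs, Steering pump is inoperative=occurs → at least one input occurs → occurs.
Starboard system fails [OR]: Followup chain fails=occurs, Helm transmitter failed=occurs, Standby autopilot interface malfunctions=not, Relief valve is inoperative=occurs → at least one input occurs → occurs.
NFU path unavailable [AND]: Starboard system fails=occurs, Upper rudder actuator trips=occurs, Feedback unit is inoperative=occurs, Followup amplifier stuck=occurs → all inputs occur → occurs.
Rudder loop unavailable [AND]: Emergency tiller link trips=occurs, NFU path unavailable=occurs, Standby changeover valve offline=not, Tiller link 2 is down=occurs → not all inputs occur → does not occur.
Port system inoperative [AND]: Rudder loop unavailable=not, C solenoid block 2 offline=occurs, Reserve steering pump 2 lost=occurs, B helm transmitter 2 is down=occurs → not all inputs occur → does not occur.
Ship steering unresponsive [OR]: Port system inoperative=not, #3 autopilot interface 2 is inoperative=not → no input occurs → does not occur.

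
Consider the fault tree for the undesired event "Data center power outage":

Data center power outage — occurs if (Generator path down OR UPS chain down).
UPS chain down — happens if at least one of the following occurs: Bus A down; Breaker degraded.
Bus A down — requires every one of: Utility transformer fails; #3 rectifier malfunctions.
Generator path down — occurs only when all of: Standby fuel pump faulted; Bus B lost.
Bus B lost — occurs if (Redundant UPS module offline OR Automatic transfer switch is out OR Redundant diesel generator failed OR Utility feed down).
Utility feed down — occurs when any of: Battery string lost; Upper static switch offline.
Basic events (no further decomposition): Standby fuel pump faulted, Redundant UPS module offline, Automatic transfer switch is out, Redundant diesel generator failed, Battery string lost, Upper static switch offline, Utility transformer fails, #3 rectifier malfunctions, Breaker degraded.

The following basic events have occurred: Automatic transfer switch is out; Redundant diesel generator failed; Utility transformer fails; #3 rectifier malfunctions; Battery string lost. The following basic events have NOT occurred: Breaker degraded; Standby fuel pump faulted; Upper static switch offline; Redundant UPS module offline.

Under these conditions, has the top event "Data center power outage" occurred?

Yes

Utility feed down [OR]: Battery string lost=occurs, Upper static switch offline=not → at least one input occurs → occurs.
Bus B lost [OR]: Redundant UPS module offline=not, Automatic transfer switch is out=occurs, Redundant diesel generator failed=occurs, Utility feed down=occurs → at least one input occurs → occurs.
Generator path down [AND]: Standby fuel pump faulted=not, Bus B lost=occurs → not all inputs occur → does not occur.
Bus A down [AND]: Utility transformer fails=occurs, #3 rectifier malfunctions=occurs → all inputs occur → occurs.
UPS chain down [OR]: Bus A down=occurs, Breaker degraded=not → at least one input occurs → occurs.
Data center power outage [OR]: Generator path down=not, UPS chain down=occurs → at least one input occurs → occurs.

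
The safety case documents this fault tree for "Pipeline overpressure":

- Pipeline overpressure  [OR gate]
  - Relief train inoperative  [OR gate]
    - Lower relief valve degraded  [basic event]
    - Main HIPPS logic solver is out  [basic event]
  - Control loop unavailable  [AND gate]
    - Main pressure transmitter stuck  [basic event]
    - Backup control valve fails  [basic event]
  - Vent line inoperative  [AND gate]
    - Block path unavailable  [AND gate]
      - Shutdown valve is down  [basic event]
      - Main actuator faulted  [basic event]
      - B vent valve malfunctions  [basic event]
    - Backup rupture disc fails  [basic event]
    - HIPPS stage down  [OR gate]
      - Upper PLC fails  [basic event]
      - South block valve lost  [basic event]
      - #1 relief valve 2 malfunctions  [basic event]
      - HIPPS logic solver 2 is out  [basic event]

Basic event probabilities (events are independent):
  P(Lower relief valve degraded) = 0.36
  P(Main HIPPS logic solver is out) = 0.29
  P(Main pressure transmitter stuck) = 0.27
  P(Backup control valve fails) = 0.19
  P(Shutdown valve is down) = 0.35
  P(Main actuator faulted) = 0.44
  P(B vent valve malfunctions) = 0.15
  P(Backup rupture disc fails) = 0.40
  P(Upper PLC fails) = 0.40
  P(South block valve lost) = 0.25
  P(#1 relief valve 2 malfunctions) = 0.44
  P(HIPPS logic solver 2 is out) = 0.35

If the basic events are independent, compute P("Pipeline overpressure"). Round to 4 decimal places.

0.5722

P(Relief train inoperative) [OR] = 1 − (1−0.36) × (1−0.29) = 0.545600
P(Control loop unavailable) [AND] = 0.27 × 0.19 = 0.051300
P(Block path unavailable) [AND] = 0.35 × 0.44 × 0.15 = 0.023100
P(HIPPS stage down) [OR] = 1 − (1−0.40) × (1−0.25) × (1−0.44) × (1−0.35) = 0.836200
P(Vent line inoperative) [AND] = 0.023100 × 0.40 × 0.836200 = 0.007726
P(Pipeline overpressure) [OR] = 1 − (1−0.545600) × (1−0.051300) × (1−0.007726) = 0.572241
Rounded to 4 decimal places: P(Pipeline overpressure) ≈ 0.5722.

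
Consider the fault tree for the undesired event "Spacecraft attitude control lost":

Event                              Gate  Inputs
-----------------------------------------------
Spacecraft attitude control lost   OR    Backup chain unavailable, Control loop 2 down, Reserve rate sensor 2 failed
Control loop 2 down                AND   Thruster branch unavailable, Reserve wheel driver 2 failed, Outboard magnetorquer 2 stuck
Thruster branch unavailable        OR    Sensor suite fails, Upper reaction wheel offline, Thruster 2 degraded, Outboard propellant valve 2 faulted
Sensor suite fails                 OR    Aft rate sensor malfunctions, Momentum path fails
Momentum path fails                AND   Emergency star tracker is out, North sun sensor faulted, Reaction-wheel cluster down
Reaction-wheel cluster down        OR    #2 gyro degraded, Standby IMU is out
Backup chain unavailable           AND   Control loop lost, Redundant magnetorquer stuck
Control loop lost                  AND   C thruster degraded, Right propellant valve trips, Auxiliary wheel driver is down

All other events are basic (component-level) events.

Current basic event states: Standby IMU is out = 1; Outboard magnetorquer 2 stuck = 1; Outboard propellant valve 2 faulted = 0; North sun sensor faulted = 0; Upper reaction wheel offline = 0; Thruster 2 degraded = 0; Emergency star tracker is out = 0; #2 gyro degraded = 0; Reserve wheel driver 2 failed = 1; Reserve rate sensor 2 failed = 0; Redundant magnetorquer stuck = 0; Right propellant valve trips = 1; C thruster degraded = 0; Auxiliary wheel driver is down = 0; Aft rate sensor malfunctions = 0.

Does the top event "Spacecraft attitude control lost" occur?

Control loop lost [AND]: C thruster degraded=not, Right propellant valve trips=occurs, Auxiliary wheel driver is down=not → not all inputs occur → does not occur.
Backup chain unavailable [AND]: Control loop lost=not, Redundant magnetorquer stuck=not → not all inputs occur → does not occur.
Reaction-wheel cluster down [OR]: #2 gyro degraded=not, Standby IMU is out=occurs → at least one input occurs → occurs.
Momentum path fails [AND]: Emergency star tracker is out=not, North sun sensor faulted=not, Reaction-wheel cluster down=occurs → not all inputs occur → does not occur.
Sensor suite fails [OR]: Aft rate sensor malfunctions=not, Momentum path fails=not → no input occurs → does not occur.
Thruster branch unavailable [OR]: Sensor suite fails=not, Upper reaction wheel offline=not, Thruster 2 degraded=not, Outboard propellant valve 2 faulted=not → no input occurs → does not occur.
Control loop 2 down [AND]: Thruster branch unavailable=not, Reserve wheel driver 2 failed=occurs, Outboard magnetorquer 2 stuck=occurs → not all inputs occur → does not occur.
Spacecraft attitude control lost [OR]: Backup chain unavailable=not, Control loop 2 down=not, Reserve rate sensor 2 failed=not → no input occurs → does not occur.

No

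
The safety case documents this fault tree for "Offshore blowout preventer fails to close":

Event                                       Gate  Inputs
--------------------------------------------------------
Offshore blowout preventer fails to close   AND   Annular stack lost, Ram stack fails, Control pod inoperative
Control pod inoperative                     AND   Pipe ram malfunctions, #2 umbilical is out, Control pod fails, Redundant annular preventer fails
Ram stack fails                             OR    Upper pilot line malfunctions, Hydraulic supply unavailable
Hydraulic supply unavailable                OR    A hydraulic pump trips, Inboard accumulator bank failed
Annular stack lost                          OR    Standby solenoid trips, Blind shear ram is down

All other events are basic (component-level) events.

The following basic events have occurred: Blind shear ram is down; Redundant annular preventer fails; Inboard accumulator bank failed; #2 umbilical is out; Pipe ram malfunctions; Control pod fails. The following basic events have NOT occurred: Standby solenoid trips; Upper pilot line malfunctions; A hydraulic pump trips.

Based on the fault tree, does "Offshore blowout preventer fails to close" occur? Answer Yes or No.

Yes

Annular stack lost [OR]: Standby solenoid trips=not, Blind shear ram is down=occurs → at least one input occurs → occurs.
Hydraulic supply unavailable [OR]: A hydraulic pump trips=not, Inboard accumulator bank failed=occurs → at least one input occurs → occurs.
Ram stack fails [OR]: Upper pilot line malfunctions=not, Hydraulic supply unavailable=occurs → at least one input occurs → occurs.
Control pod inoperative [AND]: Pipe ram malfunctions=occurs, #2 umbilical is out=occurs, Control pod fails=occurs, Redundant annular preventer fails=occurs → all inputs occur → occurs.
Offshore blowout preventer fails to close [AND]: Annular stack lost=occurs, Ram stack fails=occurs, Control pod inoperative=occurs → all inputs occur → occurs.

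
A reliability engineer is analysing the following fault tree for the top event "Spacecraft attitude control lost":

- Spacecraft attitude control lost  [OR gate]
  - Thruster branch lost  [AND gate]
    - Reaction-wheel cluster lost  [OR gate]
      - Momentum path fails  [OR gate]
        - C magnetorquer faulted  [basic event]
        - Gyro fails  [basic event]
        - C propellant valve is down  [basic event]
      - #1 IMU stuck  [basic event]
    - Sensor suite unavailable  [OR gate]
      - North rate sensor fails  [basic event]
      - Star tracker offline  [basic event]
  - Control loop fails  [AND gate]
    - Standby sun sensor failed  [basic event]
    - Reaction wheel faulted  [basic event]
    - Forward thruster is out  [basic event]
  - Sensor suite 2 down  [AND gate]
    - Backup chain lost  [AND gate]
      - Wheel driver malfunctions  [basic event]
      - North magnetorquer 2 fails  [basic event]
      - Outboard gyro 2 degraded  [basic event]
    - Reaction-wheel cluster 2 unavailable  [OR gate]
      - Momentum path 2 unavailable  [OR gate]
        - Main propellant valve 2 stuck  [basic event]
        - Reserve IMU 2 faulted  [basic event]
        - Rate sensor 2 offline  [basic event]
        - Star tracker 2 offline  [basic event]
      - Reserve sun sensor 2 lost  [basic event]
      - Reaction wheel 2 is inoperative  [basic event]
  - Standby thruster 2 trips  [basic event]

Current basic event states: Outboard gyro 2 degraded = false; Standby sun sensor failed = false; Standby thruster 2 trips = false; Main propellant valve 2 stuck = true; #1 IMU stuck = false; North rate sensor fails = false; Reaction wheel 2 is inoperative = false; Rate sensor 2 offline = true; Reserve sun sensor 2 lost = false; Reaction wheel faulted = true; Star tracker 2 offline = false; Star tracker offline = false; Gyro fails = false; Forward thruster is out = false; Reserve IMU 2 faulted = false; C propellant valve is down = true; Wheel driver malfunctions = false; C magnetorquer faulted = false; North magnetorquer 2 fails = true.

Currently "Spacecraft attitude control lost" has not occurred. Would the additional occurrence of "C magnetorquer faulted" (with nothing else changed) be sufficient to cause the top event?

Counterfactual: set "C magnetorquer faulted" to occurred.
Momentum path fails [OR]: C magnetorquer faulted=occurs, Gyro fails=not, C propellant valve is down=occurs → at least one input occurs → occurs.
Reaction-wheel cluster lost [OR]: Momentum path fails=occurs, #1 IMU stuck=not → at least one input occurs → occurs.
Sensor suite unavailable [OR]: North rate sensor fails=not, Star tracker offline=not → no input occurs → does not occur.
Thruster branch lost [AND]: Reaction-wheel cluster lost=occurs, Sensor suite unavailable=not → not all inputs occur → does not occur.
Control loop fails [AND]: Standby sun sensor failed=not, Reaction wheel faulted=occurs, Forward thruster is out=not → not all inputs occur → does not occur.
Backup chain lost [AND]: Wheel driver malfunctions=not, North magnetorquer 2 fails=occurs, Outboard gyro 2 degraded=not → not all inputs occur → does not occur.
Momentum path 2 unavailable [OR]: Main propellant valve 2 stuck=occurs, Reserve IMU 2 faulted=not, Rate sensor 2 offline=occurs, Star tracker 2 offline=not → at least one input occurs → occurs.
Reaction-wheel cluster 2 unavailable [OR]: Momentum path 2 unavailable=occurs, Reserve sun sensor 2 lost=not, Reaction wheel 2 is inoperative=not → at least one input occurs → occurs.
Sensor suite 2 down [AND]: Backup chain lost=not, Reaction-wheel cluster 2 unavailable=occurs → not all inputs occur → does not occur.
Spacecraft attitude control lost [OR]: Thruster branch lost=not, Control loop fails=not, Sensor suite 2 down=not, Standby thruster 2 trips=not → no input occurs → does not occur.

No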